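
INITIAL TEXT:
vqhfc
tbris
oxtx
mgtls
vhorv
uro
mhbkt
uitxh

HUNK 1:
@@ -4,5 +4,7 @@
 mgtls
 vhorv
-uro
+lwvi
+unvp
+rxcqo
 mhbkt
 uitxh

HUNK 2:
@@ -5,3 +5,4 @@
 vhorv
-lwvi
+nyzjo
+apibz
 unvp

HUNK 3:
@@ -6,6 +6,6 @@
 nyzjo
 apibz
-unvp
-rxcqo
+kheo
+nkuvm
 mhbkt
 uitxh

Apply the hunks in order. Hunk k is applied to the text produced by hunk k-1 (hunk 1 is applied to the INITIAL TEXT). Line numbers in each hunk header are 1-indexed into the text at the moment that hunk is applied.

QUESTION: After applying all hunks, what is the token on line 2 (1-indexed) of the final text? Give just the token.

Answer: tbris

Derivation:
Hunk 1: at line 4 remove [uro] add [lwvi,unvp,rxcqo] -> 10 lines: vqhfc tbris oxtx mgtls vhorv lwvi unvp rxcqo mhbkt uitxh
Hunk 2: at line 5 remove [lwvi] add [nyzjo,apibz] -> 11 lines: vqhfc tbris oxtx mgtls vhorv nyzjo apibz unvp rxcqo mhbkt uitxh
Hunk 3: at line 6 remove [unvp,rxcqo] add [kheo,nkuvm] -> 11 lines: vqhfc tbris oxtx mgtls vhorv nyzjo apibz kheo nkuvm mhbkt uitxh
Final line 2: tbris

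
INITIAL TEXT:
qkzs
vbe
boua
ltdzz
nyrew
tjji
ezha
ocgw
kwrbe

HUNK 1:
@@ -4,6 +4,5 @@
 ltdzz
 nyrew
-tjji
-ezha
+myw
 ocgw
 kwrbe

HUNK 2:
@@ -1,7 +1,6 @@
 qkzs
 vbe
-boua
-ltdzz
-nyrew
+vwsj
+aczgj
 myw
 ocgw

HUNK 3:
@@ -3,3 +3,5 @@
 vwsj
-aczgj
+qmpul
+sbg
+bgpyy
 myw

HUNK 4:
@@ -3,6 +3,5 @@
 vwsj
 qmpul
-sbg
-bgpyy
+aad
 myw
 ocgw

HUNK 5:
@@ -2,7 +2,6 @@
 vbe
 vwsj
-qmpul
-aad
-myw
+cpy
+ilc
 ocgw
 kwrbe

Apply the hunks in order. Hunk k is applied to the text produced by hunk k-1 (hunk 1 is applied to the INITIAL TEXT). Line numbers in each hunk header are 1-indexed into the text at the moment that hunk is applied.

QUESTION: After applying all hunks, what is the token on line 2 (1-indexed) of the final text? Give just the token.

Answer: vbe

Derivation:
Hunk 1: at line 4 remove [tjji,ezha] add [myw] -> 8 lines: qkzs vbe boua ltdzz nyrew myw ocgw kwrbe
Hunk 2: at line 1 remove [boua,ltdzz,nyrew] add [vwsj,aczgj] -> 7 lines: qkzs vbe vwsj aczgj myw ocgw kwrbe
Hunk 3: at line 3 remove [aczgj] add [qmpul,sbg,bgpyy] -> 9 lines: qkzs vbe vwsj qmpul sbg bgpyy myw ocgw kwrbe
Hunk 4: at line 3 remove [sbg,bgpyy] add [aad] -> 8 lines: qkzs vbe vwsj qmpul aad myw ocgw kwrbe
Hunk 5: at line 2 remove [qmpul,aad,myw] add [cpy,ilc] -> 7 lines: qkzs vbe vwsj cpy ilc ocgw kwrbe
Final line 2: vbe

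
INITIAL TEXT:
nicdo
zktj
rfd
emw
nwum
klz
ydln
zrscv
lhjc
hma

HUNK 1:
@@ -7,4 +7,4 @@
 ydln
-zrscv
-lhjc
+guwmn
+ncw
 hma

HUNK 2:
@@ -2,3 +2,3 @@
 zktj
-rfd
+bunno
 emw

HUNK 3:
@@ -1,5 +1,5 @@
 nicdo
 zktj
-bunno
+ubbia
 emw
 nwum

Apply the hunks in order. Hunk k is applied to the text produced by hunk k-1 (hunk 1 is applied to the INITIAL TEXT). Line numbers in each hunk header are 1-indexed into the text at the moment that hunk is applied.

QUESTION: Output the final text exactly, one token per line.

Answer: nicdo
zktj
ubbia
emw
nwum
klz
ydln
guwmn
ncw
hma

Derivation:
Hunk 1: at line 7 remove [zrscv,lhjc] add [guwmn,ncw] -> 10 lines: nicdo zktj rfd emw nwum klz ydln guwmn ncw hma
Hunk 2: at line 2 remove [rfd] add [bunno] -> 10 lines: nicdo zktj bunno emw nwum klz ydln guwmn ncw hma
Hunk 3: at line 1 remove [bunno] add [ubbia] -> 10 lines: nicdo zktj ubbia emw nwum klz ydln guwmn ncw hma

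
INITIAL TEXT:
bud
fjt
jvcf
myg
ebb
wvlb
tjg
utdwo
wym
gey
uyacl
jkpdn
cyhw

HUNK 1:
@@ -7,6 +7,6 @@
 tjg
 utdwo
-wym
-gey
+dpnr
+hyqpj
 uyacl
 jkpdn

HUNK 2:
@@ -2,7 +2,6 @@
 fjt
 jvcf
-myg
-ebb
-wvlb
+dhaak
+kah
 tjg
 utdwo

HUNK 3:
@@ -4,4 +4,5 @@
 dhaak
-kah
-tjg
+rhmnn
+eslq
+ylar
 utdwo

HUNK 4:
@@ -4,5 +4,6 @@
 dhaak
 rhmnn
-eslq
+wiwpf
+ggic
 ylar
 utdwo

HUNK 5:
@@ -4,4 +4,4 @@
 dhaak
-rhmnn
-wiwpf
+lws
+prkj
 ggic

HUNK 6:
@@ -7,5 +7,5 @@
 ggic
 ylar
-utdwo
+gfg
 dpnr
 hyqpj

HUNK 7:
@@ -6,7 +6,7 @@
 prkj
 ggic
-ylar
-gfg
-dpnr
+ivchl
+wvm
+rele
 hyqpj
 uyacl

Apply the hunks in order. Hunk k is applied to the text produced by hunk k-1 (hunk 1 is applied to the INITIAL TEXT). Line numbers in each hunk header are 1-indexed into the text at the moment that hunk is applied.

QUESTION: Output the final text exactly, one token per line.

Answer: bud
fjt
jvcf
dhaak
lws
prkj
ggic
ivchl
wvm
rele
hyqpj
uyacl
jkpdn
cyhw

Derivation:
Hunk 1: at line 7 remove [wym,gey] add [dpnr,hyqpj] -> 13 lines: bud fjt jvcf myg ebb wvlb tjg utdwo dpnr hyqpj uyacl jkpdn cyhw
Hunk 2: at line 2 remove [myg,ebb,wvlb] add [dhaak,kah] -> 12 lines: bud fjt jvcf dhaak kah tjg utdwo dpnr hyqpj uyacl jkpdn cyhw
Hunk 3: at line 4 remove [kah,tjg] add [rhmnn,eslq,ylar] -> 13 lines: bud fjt jvcf dhaak rhmnn eslq ylar utdwo dpnr hyqpj uyacl jkpdn cyhw
Hunk 4: at line 4 remove [eslq] add [wiwpf,ggic] -> 14 lines: bud fjt jvcf dhaak rhmnn wiwpf ggic ylar utdwo dpnr hyqpj uyacl jkpdn cyhw
Hunk 5: at line 4 remove [rhmnn,wiwpf] add [lws,prkj] -> 14 lines: bud fjt jvcf dhaak lws prkj ggic ylar utdwo dpnr hyqpj uyacl jkpdn cyhw
Hunk 6: at line 7 remove [utdwo] add [gfg] -> 14 lines: bud fjt jvcf dhaak lws prkj ggic ylar gfg dpnr hyqpj uyacl jkpdn cyhw
Hunk 7: at line 6 remove [ylar,gfg,dpnr] add [ivchl,wvm,rele] -> 14 lines: bud fjt jvcf dhaak lws prkj ggic ivchl wvm rele hyqpj uyacl jkpdn cyhw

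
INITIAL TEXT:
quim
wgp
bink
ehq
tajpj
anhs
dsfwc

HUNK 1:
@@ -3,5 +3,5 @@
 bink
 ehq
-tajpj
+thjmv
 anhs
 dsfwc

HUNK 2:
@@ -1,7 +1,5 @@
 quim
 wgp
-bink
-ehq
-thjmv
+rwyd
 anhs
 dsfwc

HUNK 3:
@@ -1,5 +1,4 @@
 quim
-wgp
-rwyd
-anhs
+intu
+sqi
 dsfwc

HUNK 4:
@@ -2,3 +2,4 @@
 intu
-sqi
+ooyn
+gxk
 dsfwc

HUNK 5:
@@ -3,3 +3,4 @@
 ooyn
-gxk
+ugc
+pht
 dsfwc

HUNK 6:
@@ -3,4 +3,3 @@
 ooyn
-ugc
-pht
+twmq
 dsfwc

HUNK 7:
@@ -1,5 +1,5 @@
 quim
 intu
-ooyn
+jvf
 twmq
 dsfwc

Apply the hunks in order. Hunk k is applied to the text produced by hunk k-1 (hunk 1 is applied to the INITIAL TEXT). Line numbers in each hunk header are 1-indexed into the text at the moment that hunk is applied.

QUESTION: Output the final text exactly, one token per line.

Answer: quim
intu
jvf
twmq
dsfwc

Derivation:
Hunk 1: at line 3 remove [tajpj] add [thjmv] -> 7 lines: quim wgp bink ehq thjmv anhs dsfwc
Hunk 2: at line 1 remove [bink,ehq,thjmv] add [rwyd] -> 5 lines: quim wgp rwyd anhs dsfwc
Hunk 3: at line 1 remove [wgp,rwyd,anhs] add [intu,sqi] -> 4 lines: quim intu sqi dsfwc
Hunk 4: at line 2 remove [sqi] add [ooyn,gxk] -> 5 lines: quim intu ooyn gxk dsfwc
Hunk 5: at line 3 remove [gxk] add [ugc,pht] -> 6 lines: quim intu ooyn ugc pht dsfwc
Hunk 6: at line 3 remove [ugc,pht] add [twmq] -> 5 lines: quim intu ooyn twmq dsfwc
Hunk 7: at line 1 remove [ooyn] add [jvf] -> 5 lines: quim intu jvf twmq dsfwc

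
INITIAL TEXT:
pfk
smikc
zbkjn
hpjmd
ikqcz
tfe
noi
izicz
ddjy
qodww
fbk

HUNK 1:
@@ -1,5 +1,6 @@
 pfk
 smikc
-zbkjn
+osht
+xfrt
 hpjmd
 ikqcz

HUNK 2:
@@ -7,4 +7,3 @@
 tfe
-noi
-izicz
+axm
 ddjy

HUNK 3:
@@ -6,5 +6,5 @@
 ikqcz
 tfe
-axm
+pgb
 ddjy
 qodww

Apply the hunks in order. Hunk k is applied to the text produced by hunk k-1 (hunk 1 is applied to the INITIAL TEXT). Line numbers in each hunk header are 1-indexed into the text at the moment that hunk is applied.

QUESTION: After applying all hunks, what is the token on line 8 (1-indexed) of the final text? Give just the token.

Answer: pgb

Derivation:
Hunk 1: at line 1 remove [zbkjn] add [osht,xfrt] -> 12 lines: pfk smikc osht xfrt hpjmd ikqcz tfe noi izicz ddjy qodww fbk
Hunk 2: at line 7 remove [noi,izicz] add [axm] -> 11 lines: pfk smikc osht xfrt hpjmd ikqcz tfe axm ddjy qodww fbk
Hunk 3: at line 6 remove [axm] add [pgb] -> 11 lines: pfk smikc osht xfrt hpjmd ikqcz tfe pgb ddjy qodww fbk
Final line 8: pgb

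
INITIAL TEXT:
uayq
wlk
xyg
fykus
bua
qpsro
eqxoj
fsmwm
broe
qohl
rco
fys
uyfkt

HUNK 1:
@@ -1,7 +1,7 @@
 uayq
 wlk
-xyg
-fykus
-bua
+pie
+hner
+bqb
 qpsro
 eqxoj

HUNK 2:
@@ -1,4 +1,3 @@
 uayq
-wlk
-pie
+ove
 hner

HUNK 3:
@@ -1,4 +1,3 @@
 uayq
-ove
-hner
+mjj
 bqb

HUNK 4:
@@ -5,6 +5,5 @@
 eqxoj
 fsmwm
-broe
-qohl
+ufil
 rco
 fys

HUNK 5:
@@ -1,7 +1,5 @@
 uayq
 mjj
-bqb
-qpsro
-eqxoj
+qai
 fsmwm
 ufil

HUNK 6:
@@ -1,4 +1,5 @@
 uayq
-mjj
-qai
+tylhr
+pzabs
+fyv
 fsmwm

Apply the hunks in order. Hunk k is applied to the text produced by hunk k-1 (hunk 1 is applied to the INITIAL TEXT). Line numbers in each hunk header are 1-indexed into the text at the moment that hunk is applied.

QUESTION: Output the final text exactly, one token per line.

Hunk 1: at line 1 remove [xyg,fykus,bua] add [pie,hner,bqb] -> 13 lines: uayq wlk pie hner bqb qpsro eqxoj fsmwm broe qohl rco fys uyfkt
Hunk 2: at line 1 remove [wlk,pie] add [ove] -> 12 lines: uayq ove hner bqb qpsro eqxoj fsmwm broe qohl rco fys uyfkt
Hunk 3: at line 1 remove [ove,hner] add [mjj] -> 11 lines: uayq mjj bqb qpsro eqxoj fsmwm broe qohl rco fys uyfkt
Hunk 4: at line 5 remove [broe,qohl] add [ufil] -> 10 lines: uayq mjj bqb qpsro eqxoj fsmwm ufil rco fys uyfkt
Hunk 5: at line 1 remove [bqb,qpsro,eqxoj] add [qai] -> 8 lines: uayq mjj qai fsmwm ufil rco fys uyfkt
Hunk 6: at line 1 remove [mjj,qai] add [tylhr,pzabs,fyv] -> 9 lines: uayq tylhr pzabs fyv fsmwm ufil rco fys uyfkt

Answer: uayq
tylhr
pzabs
fyv
fsmwm
ufil
rco
fys
uyfkt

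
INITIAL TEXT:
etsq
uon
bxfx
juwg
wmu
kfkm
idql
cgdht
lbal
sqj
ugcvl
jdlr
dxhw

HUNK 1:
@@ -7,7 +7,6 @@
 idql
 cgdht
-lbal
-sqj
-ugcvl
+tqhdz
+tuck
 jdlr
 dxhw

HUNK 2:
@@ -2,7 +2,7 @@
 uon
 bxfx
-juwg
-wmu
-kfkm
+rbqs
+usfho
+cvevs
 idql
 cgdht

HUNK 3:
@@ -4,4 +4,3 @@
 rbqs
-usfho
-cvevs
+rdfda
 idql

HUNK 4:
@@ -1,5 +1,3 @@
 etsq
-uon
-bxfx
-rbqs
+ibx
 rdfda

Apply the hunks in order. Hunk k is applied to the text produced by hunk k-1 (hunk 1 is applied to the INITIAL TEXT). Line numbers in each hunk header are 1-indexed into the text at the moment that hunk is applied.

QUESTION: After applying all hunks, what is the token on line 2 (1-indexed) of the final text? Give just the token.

Answer: ibx

Derivation:
Hunk 1: at line 7 remove [lbal,sqj,ugcvl] add [tqhdz,tuck] -> 12 lines: etsq uon bxfx juwg wmu kfkm idql cgdht tqhdz tuck jdlr dxhw
Hunk 2: at line 2 remove [juwg,wmu,kfkm] add [rbqs,usfho,cvevs] -> 12 lines: etsq uon bxfx rbqs usfho cvevs idql cgdht tqhdz tuck jdlr dxhw
Hunk 3: at line 4 remove [usfho,cvevs] add [rdfda] -> 11 lines: etsq uon bxfx rbqs rdfda idql cgdht tqhdz tuck jdlr dxhw
Hunk 4: at line 1 remove [uon,bxfx,rbqs] add [ibx] -> 9 lines: etsq ibx rdfda idql cgdht tqhdz tuck jdlr dxhw
Final line 2: ibx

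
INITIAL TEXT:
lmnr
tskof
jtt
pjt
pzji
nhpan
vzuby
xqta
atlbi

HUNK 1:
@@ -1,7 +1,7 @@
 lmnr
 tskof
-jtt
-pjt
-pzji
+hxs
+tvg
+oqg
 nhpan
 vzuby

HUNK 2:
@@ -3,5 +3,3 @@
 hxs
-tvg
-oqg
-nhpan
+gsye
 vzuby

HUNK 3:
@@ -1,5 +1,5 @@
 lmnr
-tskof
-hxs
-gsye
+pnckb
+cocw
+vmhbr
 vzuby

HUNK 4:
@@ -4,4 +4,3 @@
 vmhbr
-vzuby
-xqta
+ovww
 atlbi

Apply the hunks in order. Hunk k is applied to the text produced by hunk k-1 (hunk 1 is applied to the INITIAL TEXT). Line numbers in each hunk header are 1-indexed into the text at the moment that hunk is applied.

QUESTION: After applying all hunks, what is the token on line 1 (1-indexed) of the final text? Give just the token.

Answer: lmnr

Derivation:
Hunk 1: at line 1 remove [jtt,pjt,pzji] add [hxs,tvg,oqg] -> 9 lines: lmnr tskof hxs tvg oqg nhpan vzuby xqta atlbi
Hunk 2: at line 3 remove [tvg,oqg,nhpan] add [gsye] -> 7 lines: lmnr tskof hxs gsye vzuby xqta atlbi
Hunk 3: at line 1 remove [tskof,hxs,gsye] add [pnckb,cocw,vmhbr] -> 7 lines: lmnr pnckb cocw vmhbr vzuby xqta atlbi
Hunk 4: at line 4 remove [vzuby,xqta] add [ovww] -> 6 lines: lmnr pnckb cocw vmhbr ovww atlbi
Final line 1: lmnr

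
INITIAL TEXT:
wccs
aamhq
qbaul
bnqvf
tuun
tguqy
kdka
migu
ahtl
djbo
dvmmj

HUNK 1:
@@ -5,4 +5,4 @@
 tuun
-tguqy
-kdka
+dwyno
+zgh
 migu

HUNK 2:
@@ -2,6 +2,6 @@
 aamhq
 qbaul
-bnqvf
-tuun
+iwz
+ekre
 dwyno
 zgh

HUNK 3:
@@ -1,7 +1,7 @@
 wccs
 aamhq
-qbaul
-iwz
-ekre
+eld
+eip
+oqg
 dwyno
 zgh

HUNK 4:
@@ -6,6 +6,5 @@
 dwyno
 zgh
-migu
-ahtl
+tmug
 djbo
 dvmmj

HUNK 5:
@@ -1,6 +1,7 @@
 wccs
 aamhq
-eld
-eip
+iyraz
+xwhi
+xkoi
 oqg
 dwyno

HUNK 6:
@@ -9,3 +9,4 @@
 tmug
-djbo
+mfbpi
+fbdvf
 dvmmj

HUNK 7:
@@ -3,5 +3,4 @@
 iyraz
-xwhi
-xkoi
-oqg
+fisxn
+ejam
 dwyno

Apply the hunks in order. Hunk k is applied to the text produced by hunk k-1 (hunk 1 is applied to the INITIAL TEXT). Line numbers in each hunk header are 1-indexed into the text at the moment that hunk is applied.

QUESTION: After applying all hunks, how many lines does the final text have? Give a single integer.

Answer: 11

Derivation:
Hunk 1: at line 5 remove [tguqy,kdka] add [dwyno,zgh] -> 11 lines: wccs aamhq qbaul bnqvf tuun dwyno zgh migu ahtl djbo dvmmj
Hunk 2: at line 2 remove [bnqvf,tuun] add [iwz,ekre] -> 11 lines: wccs aamhq qbaul iwz ekre dwyno zgh migu ahtl djbo dvmmj
Hunk 3: at line 1 remove [qbaul,iwz,ekre] add [eld,eip,oqg] -> 11 lines: wccs aamhq eld eip oqg dwyno zgh migu ahtl djbo dvmmj
Hunk 4: at line 6 remove [migu,ahtl] add [tmug] -> 10 lines: wccs aamhq eld eip oqg dwyno zgh tmug djbo dvmmj
Hunk 5: at line 1 remove [eld,eip] add [iyraz,xwhi,xkoi] -> 11 lines: wccs aamhq iyraz xwhi xkoi oqg dwyno zgh tmug djbo dvmmj
Hunk 6: at line 9 remove [djbo] add [mfbpi,fbdvf] -> 12 lines: wccs aamhq iyraz xwhi xkoi oqg dwyno zgh tmug mfbpi fbdvf dvmmj
Hunk 7: at line 3 remove [xwhi,xkoi,oqg] add [fisxn,ejam] -> 11 lines: wccs aamhq iyraz fisxn ejam dwyno zgh tmug mfbpi fbdvf dvmmj
Final line count: 11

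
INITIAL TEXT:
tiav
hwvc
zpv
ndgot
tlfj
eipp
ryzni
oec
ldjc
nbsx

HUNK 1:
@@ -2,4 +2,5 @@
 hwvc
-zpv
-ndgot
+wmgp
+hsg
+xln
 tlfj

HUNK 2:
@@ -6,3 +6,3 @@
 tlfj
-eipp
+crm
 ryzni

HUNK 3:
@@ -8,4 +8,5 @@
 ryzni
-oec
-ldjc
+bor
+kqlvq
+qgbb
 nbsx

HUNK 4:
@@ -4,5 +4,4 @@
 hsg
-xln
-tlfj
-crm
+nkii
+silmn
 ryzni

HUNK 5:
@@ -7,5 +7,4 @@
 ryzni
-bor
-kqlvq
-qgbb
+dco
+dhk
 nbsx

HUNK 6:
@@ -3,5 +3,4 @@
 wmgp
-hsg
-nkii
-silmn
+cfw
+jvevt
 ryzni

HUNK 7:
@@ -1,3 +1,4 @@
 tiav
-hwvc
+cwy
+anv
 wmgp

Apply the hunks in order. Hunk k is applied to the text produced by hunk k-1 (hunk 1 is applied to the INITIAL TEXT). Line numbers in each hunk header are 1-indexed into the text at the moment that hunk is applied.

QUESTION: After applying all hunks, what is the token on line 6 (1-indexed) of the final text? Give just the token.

Hunk 1: at line 2 remove [zpv,ndgot] add [wmgp,hsg,xln] -> 11 lines: tiav hwvc wmgp hsg xln tlfj eipp ryzni oec ldjc nbsx
Hunk 2: at line 6 remove [eipp] add [crm] -> 11 lines: tiav hwvc wmgp hsg xln tlfj crm ryzni oec ldjc nbsx
Hunk 3: at line 8 remove [oec,ldjc] add [bor,kqlvq,qgbb] -> 12 lines: tiav hwvc wmgp hsg xln tlfj crm ryzni bor kqlvq qgbb nbsx
Hunk 4: at line 4 remove [xln,tlfj,crm] add [nkii,silmn] -> 11 lines: tiav hwvc wmgp hsg nkii silmn ryzni bor kqlvq qgbb nbsx
Hunk 5: at line 7 remove [bor,kqlvq,qgbb] add [dco,dhk] -> 10 lines: tiav hwvc wmgp hsg nkii silmn ryzni dco dhk nbsx
Hunk 6: at line 3 remove [hsg,nkii,silmn] add [cfw,jvevt] -> 9 lines: tiav hwvc wmgp cfw jvevt ryzni dco dhk nbsx
Hunk 7: at line 1 remove [hwvc] add [cwy,anv] -> 10 lines: tiav cwy anv wmgp cfw jvevt ryzni dco dhk nbsx
Final line 6: jvevt

Answer: jvevt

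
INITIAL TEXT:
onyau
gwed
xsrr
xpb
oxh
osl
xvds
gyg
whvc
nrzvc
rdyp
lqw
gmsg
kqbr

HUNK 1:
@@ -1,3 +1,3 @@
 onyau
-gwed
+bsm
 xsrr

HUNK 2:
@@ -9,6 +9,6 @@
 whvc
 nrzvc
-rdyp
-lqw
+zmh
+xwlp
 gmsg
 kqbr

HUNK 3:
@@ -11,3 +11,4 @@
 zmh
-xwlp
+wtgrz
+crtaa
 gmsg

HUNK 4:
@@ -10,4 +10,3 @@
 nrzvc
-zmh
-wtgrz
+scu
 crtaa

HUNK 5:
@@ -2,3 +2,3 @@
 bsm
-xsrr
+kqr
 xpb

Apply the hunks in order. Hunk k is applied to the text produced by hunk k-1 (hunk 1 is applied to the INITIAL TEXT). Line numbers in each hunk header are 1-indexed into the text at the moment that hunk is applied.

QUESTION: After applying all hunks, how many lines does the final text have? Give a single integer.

Hunk 1: at line 1 remove [gwed] add [bsm] -> 14 lines: onyau bsm xsrr xpb oxh osl xvds gyg whvc nrzvc rdyp lqw gmsg kqbr
Hunk 2: at line 9 remove [rdyp,lqw] add [zmh,xwlp] -> 14 lines: onyau bsm xsrr xpb oxh osl xvds gyg whvc nrzvc zmh xwlp gmsg kqbr
Hunk 3: at line 11 remove [xwlp] add [wtgrz,crtaa] -> 15 lines: onyau bsm xsrr xpb oxh osl xvds gyg whvc nrzvc zmh wtgrz crtaa gmsg kqbr
Hunk 4: at line 10 remove [zmh,wtgrz] add [scu] -> 14 lines: onyau bsm xsrr xpb oxh osl xvds gyg whvc nrzvc scu crtaa gmsg kqbr
Hunk 5: at line 2 remove [xsrr] add [kqr] -> 14 lines: onyau bsm kqr xpb oxh osl xvds gyg whvc nrzvc scu crtaa gmsg kqbr
Final line count: 14

Answer: 14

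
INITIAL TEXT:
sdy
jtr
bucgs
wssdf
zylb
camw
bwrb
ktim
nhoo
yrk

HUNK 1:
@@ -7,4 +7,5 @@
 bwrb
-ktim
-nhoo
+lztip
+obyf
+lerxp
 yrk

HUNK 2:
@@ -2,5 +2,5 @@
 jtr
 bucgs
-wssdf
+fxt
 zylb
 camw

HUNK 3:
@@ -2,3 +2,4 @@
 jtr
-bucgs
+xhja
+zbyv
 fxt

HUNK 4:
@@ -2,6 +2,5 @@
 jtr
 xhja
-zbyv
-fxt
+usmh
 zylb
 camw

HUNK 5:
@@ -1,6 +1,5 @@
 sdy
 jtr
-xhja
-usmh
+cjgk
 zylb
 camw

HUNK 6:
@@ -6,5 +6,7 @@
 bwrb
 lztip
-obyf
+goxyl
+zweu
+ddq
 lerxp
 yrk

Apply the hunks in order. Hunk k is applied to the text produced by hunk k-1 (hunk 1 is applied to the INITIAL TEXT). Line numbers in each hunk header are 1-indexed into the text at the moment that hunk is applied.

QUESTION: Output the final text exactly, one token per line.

Hunk 1: at line 7 remove [ktim,nhoo] add [lztip,obyf,lerxp] -> 11 lines: sdy jtr bucgs wssdf zylb camw bwrb lztip obyf lerxp yrk
Hunk 2: at line 2 remove [wssdf] add [fxt] -> 11 lines: sdy jtr bucgs fxt zylb camw bwrb lztip obyf lerxp yrk
Hunk 3: at line 2 remove [bucgs] add [xhja,zbyv] -> 12 lines: sdy jtr xhja zbyv fxt zylb camw bwrb lztip obyf lerxp yrk
Hunk 4: at line 2 remove [zbyv,fxt] add [usmh] -> 11 lines: sdy jtr xhja usmh zylb camw bwrb lztip obyf lerxp yrk
Hunk 5: at line 1 remove [xhja,usmh] add [cjgk] -> 10 lines: sdy jtr cjgk zylb camw bwrb lztip obyf lerxp yrk
Hunk 6: at line 6 remove [obyf] add [goxyl,zweu,ddq] -> 12 lines: sdy jtr cjgk zylb camw bwrb lztip goxyl zweu ddq lerxp yrk

Answer: sdy
jtr
cjgk
zylb
camw
bwrb
lztip
goxyl
zweu
ddq
lerxp
yrk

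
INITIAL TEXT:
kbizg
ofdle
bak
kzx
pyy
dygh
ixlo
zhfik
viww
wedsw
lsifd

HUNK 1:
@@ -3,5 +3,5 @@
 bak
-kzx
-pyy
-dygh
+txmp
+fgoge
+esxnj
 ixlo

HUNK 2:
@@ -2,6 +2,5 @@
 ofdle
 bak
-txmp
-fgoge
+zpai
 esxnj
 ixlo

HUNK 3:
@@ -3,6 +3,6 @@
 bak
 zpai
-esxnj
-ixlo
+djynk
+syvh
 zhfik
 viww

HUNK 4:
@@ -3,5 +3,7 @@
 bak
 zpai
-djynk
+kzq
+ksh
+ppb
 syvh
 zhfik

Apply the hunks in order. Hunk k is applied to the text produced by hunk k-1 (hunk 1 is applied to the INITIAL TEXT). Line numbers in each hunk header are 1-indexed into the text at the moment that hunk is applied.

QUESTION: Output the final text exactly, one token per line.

Hunk 1: at line 3 remove [kzx,pyy,dygh] add [txmp,fgoge,esxnj] -> 11 lines: kbizg ofdle bak txmp fgoge esxnj ixlo zhfik viww wedsw lsifd
Hunk 2: at line 2 remove [txmp,fgoge] add [zpai] -> 10 lines: kbizg ofdle bak zpai esxnj ixlo zhfik viww wedsw lsifd
Hunk 3: at line 3 remove [esxnj,ixlo] add [djynk,syvh] -> 10 lines: kbizg ofdle bak zpai djynk syvh zhfik viww wedsw lsifd
Hunk 4: at line 3 remove [djynk] add [kzq,ksh,ppb] -> 12 lines: kbizg ofdle bak zpai kzq ksh ppb syvh zhfik viww wedsw lsifd

Answer: kbizg
ofdle
bak
zpai
kzq
ksh
ppb
syvh
zhfik
viww
wedsw
lsifd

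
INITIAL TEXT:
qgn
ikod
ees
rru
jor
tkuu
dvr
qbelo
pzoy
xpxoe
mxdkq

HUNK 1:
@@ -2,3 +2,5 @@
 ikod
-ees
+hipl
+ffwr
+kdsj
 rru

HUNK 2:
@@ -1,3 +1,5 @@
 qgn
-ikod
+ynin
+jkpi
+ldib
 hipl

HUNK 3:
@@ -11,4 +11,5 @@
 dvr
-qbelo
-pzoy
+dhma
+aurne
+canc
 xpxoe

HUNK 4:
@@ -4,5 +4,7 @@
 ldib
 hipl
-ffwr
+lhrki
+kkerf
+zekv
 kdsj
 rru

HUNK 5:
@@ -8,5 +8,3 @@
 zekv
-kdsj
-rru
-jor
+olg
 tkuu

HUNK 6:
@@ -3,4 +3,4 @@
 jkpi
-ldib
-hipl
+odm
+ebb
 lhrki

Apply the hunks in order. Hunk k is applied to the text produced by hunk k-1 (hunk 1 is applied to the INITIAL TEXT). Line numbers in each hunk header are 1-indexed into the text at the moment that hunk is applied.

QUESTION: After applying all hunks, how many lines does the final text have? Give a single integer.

Hunk 1: at line 2 remove [ees] add [hipl,ffwr,kdsj] -> 13 lines: qgn ikod hipl ffwr kdsj rru jor tkuu dvr qbelo pzoy xpxoe mxdkq
Hunk 2: at line 1 remove [ikod] add [ynin,jkpi,ldib] -> 15 lines: qgn ynin jkpi ldib hipl ffwr kdsj rru jor tkuu dvr qbelo pzoy xpxoe mxdkq
Hunk 3: at line 11 remove [qbelo,pzoy] add [dhma,aurne,canc] -> 16 lines: qgn ynin jkpi ldib hipl ffwr kdsj rru jor tkuu dvr dhma aurne canc xpxoe mxdkq
Hunk 4: at line 4 remove [ffwr] add [lhrki,kkerf,zekv] -> 18 lines: qgn ynin jkpi ldib hipl lhrki kkerf zekv kdsj rru jor tkuu dvr dhma aurne canc xpxoe mxdkq
Hunk 5: at line 8 remove [kdsj,rru,jor] add [olg] -> 16 lines: qgn ynin jkpi ldib hipl lhrki kkerf zekv olg tkuu dvr dhma aurne canc xpxoe mxdkq
Hunk 6: at line 3 remove [ldib,hipl] add [odm,ebb] -> 16 lines: qgn ynin jkpi odm ebb lhrki kkerf zekv olg tkuu dvr dhma aurne canc xpxoe mxdkq
Final line count: 16

Answer: 16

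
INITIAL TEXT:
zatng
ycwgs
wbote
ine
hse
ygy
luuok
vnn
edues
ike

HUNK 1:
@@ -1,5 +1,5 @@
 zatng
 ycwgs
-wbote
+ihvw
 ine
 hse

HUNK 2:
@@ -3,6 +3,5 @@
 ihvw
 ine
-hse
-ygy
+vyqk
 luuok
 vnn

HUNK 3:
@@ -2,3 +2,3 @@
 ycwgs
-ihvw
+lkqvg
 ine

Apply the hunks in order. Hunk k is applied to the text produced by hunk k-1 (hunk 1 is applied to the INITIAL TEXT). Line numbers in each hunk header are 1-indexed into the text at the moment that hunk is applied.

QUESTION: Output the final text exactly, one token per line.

Answer: zatng
ycwgs
lkqvg
ine
vyqk
luuok
vnn
edues
ike

Derivation:
Hunk 1: at line 1 remove [wbote] add [ihvw] -> 10 lines: zatng ycwgs ihvw ine hse ygy luuok vnn edues ike
Hunk 2: at line 3 remove [hse,ygy] add [vyqk] -> 9 lines: zatng ycwgs ihvw ine vyqk luuok vnn edues ike
Hunk 3: at line 2 remove [ihvw] add [lkqvg] -> 9 lines: zatng ycwgs lkqvg ine vyqk luuok vnn edues ike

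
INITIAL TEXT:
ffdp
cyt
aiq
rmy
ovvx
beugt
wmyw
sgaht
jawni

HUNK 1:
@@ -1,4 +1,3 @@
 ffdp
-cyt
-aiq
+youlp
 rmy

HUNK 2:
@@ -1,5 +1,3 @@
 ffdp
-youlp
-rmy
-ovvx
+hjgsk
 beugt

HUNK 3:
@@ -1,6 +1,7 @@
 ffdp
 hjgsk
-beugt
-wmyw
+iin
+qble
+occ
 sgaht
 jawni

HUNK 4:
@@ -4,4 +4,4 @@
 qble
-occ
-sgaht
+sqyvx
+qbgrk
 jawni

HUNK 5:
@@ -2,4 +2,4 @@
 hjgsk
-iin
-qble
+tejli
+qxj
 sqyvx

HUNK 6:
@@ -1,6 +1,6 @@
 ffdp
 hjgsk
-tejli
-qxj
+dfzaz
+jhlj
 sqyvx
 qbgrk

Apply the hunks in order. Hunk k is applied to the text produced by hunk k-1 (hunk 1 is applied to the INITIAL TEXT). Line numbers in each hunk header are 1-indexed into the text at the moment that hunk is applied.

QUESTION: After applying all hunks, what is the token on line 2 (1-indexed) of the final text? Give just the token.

Hunk 1: at line 1 remove [cyt,aiq] add [youlp] -> 8 lines: ffdp youlp rmy ovvx beugt wmyw sgaht jawni
Hunk 2: at line 1 remove [youlp,rmy,ovvx] add [hjgsk] -> 6 lines: ffdp hjgsk beugt wmyw sgaht jawni
Hunk 3: at line 1 remove [beugt,wmyw] add [iin,qble,occ] -> 7 lines: ffdp hjgsk iin qble occ sgaht jawni
Hunk 4: at line 4 remove [occ,sgaht] add [sqyvx,qbgrk] -> 7 lines: ffdp hjgsk iin qble sqyvx qbgrk jawni
Hunk 5: at line 2 remove [iin,qble] add [tejli,qxj] -> 7 lines: ffdp hjgsk tejli qxj sqyvx qbgrk jawni
Hunk 6: at line 1 remove [tejli,qxj] add [dfzaz,jhlj] -> 7 lines: ffdp hjgsk dfzaz jhlj sqyvx qbgrk jawni
Final line 2: hjgsk

Answer: hjgsk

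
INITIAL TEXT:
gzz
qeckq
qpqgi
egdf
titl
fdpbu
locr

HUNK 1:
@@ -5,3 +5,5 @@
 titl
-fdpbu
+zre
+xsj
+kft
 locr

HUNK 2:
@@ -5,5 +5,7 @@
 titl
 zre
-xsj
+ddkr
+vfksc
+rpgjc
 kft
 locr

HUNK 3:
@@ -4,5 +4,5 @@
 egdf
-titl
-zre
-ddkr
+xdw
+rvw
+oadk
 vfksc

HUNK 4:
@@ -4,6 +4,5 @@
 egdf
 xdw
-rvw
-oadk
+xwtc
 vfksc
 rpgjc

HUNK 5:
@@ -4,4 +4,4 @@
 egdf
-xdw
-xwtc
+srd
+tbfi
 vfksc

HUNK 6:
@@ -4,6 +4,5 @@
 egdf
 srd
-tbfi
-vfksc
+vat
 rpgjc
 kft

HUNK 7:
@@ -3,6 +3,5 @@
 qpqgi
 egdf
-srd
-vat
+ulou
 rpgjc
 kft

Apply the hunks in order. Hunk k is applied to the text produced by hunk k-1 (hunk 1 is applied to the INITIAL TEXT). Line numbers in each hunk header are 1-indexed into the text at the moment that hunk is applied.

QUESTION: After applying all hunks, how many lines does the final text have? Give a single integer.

Hunk 1: at line 5 remove [fdpbu] add [zre,xsj,kft] -> 9 lines: gzz qeckq qpqgi egdf titl zre xsj kft locr
Hunk 2: at line 5 remove [xsj] add [ddkr,vfksc,rpgjc] -> 11 lines: gzz qeckq qpqgi egdf titl zre ddkr vfksc rpgjc kft locr
Hunk 3: at line 4 remove [titl,zre,ddkr] add [xdw,rvw,oadk] -> 11 lines: gzz qeckq qpqgi egdf xdw rvw oadk vfksc rpgjc kft locr
Hunk 4: at line 4 remove [rvw,oadk] add [xwtc] -> 10 lines: gzz qeckq qpqgi egdf xdw xwtc vfksc rpgjc kft locr
Hunk 5: at line 4 remove [xdw,xwtc] add [srd,tbfi] -> 10 lines: gzz qeckq qpqgi egdf srd tbfi vfksc rpgjc kft locr
Hunk 6: at line 4 remove [tbfi,vfksc] add [vat] -> 9 lines: gzz qeckq qpqgi egdf srd vat rpgjc kft locr
Hunk 7: at line 3 remove [srd,vat] add [ulou] -> 8 lines: gzz qeckq qpqgi egdf ulou rpgjc kft locr
Final line count: 8

Answer: 8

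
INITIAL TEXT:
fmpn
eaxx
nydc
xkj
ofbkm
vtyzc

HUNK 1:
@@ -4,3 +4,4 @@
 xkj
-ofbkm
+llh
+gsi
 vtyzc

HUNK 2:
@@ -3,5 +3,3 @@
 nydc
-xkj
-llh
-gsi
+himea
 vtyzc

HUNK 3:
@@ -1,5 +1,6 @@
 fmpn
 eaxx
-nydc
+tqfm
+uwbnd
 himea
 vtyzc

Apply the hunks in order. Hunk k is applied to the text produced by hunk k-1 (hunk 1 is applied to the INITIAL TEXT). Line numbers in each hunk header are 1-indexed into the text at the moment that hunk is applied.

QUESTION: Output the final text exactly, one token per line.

Answer: fmpn
eaxx
tqfm
uwbnd
himea
vtyzc

Derivation:
Hunk 1: at line 4 remove [ofbkm] add [llh,gsi] -> 7 lines: fmpn eaxx nydc xkj llh gsi vtyzc
Hunk 2: at line 3 remove [xkj,llh,gsi] add [himea] -> 5 lines: fmpn eaxx nydc himea vtyzc
Hunk 3: at line 1 remove [nydc] add [tqfm,uwbnd] -> 6 lines: fmpn eaxx tqfm uwbnd himea vtyzc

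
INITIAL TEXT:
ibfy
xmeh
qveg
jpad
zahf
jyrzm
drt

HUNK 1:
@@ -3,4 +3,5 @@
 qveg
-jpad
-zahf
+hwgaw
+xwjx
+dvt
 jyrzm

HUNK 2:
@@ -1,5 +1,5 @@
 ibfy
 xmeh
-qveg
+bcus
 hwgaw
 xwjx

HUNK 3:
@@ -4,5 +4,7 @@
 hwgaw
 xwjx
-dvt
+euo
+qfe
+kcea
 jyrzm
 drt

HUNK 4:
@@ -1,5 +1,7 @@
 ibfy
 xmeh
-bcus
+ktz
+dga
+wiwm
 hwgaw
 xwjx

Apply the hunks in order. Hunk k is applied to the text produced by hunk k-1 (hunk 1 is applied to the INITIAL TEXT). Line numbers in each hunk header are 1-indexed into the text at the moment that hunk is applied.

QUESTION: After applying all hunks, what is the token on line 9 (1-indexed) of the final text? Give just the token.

Hunk 1: at line 3 remove [jpad,zahf] add [hwgaw,xwjx,dvt] -> 8 lines: ibfy xmeh qveg hwgaw xwjx dvt jyrzm drt
Hunk 2: at line 1 remove [qveg] add [bcus] -> 8 lines: ibfy xmeh bcus hwgaw xwjx dvt jyrzm drt
Hunk 3: at line 4 remove [dvt] add [euo,qfe,kcea] -> 10 lines: ibfy xmeh bcus hwgaw xwjx euo qfe kcea jyrzm drt
Hunk 4: at line 1 remove [bcus] add [ktz,dga,wiwm] -> 12 lines: ibfy xmeh ktz dga wiwm hwgaw xwjx euo qfe kcea jyrzm drt
Final line 9: qfe

Answer: qfe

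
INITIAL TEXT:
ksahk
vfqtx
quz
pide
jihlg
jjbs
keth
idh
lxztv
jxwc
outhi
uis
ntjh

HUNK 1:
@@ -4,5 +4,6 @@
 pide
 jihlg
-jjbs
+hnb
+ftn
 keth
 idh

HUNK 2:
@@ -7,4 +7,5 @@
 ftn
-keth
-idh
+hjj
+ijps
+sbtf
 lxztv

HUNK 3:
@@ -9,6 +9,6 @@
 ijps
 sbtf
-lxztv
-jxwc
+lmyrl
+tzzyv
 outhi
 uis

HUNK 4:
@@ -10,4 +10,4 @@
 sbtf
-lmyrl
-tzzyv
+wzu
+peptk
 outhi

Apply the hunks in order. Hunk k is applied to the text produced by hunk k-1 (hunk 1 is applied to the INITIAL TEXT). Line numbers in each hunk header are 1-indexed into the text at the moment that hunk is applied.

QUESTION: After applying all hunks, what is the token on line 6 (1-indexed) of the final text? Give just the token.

Hunk 1: at line 4 remove [jjbs] add [hnb,ftn] -> 14 lines: ksahk vfqtx quz pide jihlg hnb ftn keth idh lxztv jxwc outhi uis ntjh
Hunk 2: at line 7 remove [keth,idh] add [hjj,ijps,sbtf] -> 15 lines: ksahk vfqtx quz pide jihlg hnb ftn hjj ijps sbtf lxztv jxwc outhi uis ntjh
Hunk 3: at line 9 remove [lxztv,jxwc] add [lmyrl,tzzyv] -> 15 lines: ksahk vfqtx quz pide jihlg hnb ftn hjj ijps sbtf lmyrl tzzyv outhi uis ntjh
Hunk 4: at line 10 remove [lmyrl,tzzyv] add [wzu,peptk] -> 15 lines: ksahk vfqtx quz pide jihlg hnb ftn hjj ijps sbtf wzu peptk outhi uis ntjh
Final line 6: hnb

Answer: hnb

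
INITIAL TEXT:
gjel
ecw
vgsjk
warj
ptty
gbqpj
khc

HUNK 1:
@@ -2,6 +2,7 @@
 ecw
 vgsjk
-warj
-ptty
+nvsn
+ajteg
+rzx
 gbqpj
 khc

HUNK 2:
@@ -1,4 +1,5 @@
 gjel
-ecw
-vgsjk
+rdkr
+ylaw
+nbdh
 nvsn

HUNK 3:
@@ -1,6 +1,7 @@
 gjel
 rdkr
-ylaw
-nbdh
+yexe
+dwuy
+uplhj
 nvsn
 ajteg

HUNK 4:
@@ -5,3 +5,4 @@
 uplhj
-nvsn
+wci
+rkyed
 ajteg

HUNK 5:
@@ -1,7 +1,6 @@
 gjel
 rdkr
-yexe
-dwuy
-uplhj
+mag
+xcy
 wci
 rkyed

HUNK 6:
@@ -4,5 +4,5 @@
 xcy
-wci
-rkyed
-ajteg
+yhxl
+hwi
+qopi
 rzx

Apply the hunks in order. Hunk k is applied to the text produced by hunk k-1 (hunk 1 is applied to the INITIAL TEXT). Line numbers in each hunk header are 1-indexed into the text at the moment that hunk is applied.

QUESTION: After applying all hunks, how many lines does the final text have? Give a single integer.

Answer: 10

Derivation:
Hunk 1: at line 2 remove [warj,ptty] add [nvsn,ajteg,rzx] -> 8 lines: gjel ecw vgsjk nvsn ajteg rzx gbqpj khc
Hunk 2: at line 1 remove [ecw,vgsjk] add [rdkr,ylaw,nbdh] -> 9 lines: gjel rdkr ylaw nbdh nvsn ajteg rzx gbqpj khc
Hunk 3: at line 1 remove [ylaw,nbdh] add [yexe,dwuy,uplhj] -> 10 lines: gjel rdkr yexe dwuy uplhj nvsn ajteg rzx gbqpj khc
Hunk 4: at line 5 remove [nvsn] add [wci,rkyed] -> 11 lines: gjel rdkr yexe dwuy uplhj wci rkyed ajteg rzx gbqpj khc
Hunk 5: at line 1 remove [yexe,dwuy,uplhj] add [mag,xcy] -> 10 lines: gjel rdkr mag xcy wci rkyed ajteg rzx gbqpj khc
Hunk 6: at line 4 remove [wci,rkyed,ajteg] add [yhxl,hwi,qopi] -> 10 lines: gjel rdkr mag xcy yhxl hwi qopi rzx gbqpj khc
Final line count: 10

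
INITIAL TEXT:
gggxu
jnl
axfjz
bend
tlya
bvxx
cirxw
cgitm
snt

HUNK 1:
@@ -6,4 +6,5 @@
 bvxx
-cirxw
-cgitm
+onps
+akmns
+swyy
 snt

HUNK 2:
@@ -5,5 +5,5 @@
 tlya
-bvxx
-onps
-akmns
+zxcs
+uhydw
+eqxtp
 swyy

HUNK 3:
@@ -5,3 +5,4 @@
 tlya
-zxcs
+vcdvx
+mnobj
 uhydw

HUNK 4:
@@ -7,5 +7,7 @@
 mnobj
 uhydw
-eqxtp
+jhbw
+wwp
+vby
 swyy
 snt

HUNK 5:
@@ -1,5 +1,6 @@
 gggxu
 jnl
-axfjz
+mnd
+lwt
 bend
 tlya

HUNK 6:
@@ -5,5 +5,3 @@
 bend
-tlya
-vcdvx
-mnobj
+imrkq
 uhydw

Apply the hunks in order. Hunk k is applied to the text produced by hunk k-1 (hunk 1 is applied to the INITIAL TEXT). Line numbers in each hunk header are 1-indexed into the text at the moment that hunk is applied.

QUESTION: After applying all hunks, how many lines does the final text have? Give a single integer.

Hunk 1: at line 6 remove [cirxw,cgitm] add [onps,akmns,swyy] -> 10 lines: gggxu jnl axfjz bend tlya bvxx onps akmns swyy snt
Hunk 2: at line 5 remove [bvxx,onps,akmns] add [zxcs,uhydw,eqxtp] -> 10 lines: gggxu jnl axfjz bend tlya zxcs uhydw eqxtp swyy snt
Hunk 3: at line 5 remove [zxcs] add [vcdvx,mnobj] -> 11 lines: gggxu jnl axfjz bend tlya vcdvx mnobj uhydw eqxtp swyy snt
Hunk 4: at line 7 remove [eqxtp] add [jhbw,wwp,vby] -> 13 lines: gggxu jnl axfjz bend tlya vcdvx mnobj uhydw jhbw wwp vby swyy snt
Hunk 5: at line 1 remove [axfjz] add [mnd,lwt] -> 14 lines: gggxu jnl mnd lwt bend tlya vcdvx mnobj uhydw jhbw wwp vby swyy snt
Hunk 6: at line 5 remove [tlya,vcdvx,mnobj] add [imrkq] -> 12 lines: gggxu jnl mnd lwt bend imrkq uhydw jhbw wwp vby swyy snt
Final line count: 12

Answer: 12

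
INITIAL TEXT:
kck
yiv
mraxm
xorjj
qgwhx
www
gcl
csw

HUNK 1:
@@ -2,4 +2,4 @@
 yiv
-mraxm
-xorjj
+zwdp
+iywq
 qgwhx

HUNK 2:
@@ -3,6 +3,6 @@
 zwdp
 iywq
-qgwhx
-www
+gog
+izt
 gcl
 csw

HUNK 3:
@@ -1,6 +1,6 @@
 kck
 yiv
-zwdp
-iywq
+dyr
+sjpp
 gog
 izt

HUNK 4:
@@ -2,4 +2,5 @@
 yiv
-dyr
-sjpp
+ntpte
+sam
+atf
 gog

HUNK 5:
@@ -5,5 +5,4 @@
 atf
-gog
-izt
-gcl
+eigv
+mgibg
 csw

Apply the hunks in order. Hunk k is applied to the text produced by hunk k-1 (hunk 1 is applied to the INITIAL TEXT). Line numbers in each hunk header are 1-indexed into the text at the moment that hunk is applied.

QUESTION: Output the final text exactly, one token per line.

Hunk 1: at line 2 remove [mraxm,xorjj] add [zwdp,iywq] -> 8 lines: kck yiv zwdp iywq qgwhx www gcl csw
Hunk 2: at line 3 remove [qgwhx,www] add [gog,izt] -> 8 lines: kck yiv zwdp iywq gog izt gcl csw
Hunk 3: at line 1 remove [zwdp,iywq] add [dyr,sjpp] -> 8 lines: kck yiv dyr sjpp gog izt gcl csw
Hunk 4: at line 2 remove [dyr,sjpp] add [ntpte,sam,atf] -> 9 lines: kck yiv ntpte sam atf gog izt gcl csw
Hunk 5: at line 5 remove [gog,izt,gcl] add [eigv,mgibg] -> 8 lines: kck yiv ntpte sam atf eigv mgibg csw

Answer: kck
yiv
ntpte
sam
atf
eigv
mgibg
csw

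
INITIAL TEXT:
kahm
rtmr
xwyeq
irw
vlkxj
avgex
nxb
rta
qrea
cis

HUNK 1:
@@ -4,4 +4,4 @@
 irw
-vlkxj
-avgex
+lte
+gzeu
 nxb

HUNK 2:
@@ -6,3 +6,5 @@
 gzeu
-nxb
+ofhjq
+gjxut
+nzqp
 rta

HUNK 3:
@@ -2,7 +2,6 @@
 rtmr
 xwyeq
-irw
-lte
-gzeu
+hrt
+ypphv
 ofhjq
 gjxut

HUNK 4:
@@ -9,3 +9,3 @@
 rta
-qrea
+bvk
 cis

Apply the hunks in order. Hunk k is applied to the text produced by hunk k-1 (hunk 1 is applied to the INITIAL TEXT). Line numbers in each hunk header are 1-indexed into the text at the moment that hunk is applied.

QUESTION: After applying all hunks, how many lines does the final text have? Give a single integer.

Hunk 1: at line 4 remove [vlkxj,avgex] add [lte,gzeu] -> 10 lines: kahm rtmr xwyeq irw lte gzeu nxb rta qrea cis
Hunk 2: at line 6 remove [nxb] add [ofhjq,gjxut,nzqp] -> 12 lines: kahm rtmr xwyeq irw lte gzeu ofhjq gjxut nzqp rta qrea cis
Hunk 3: at line 2 remove [irw,lte,gzeu] add [hrt,ypphv] -> 11 lines: kahm rtmr xwyeq hrt ypphv ofhjq gjxut nzqp rta qrea cis
Hunk 4: at line 9 remove [qrea] add [bvk] -> 11 lines: kahm rtmr xwyeq hrt ypphv ofhjq gjxut nzqp rta bvk cis
Final line count: 11

Answer: 11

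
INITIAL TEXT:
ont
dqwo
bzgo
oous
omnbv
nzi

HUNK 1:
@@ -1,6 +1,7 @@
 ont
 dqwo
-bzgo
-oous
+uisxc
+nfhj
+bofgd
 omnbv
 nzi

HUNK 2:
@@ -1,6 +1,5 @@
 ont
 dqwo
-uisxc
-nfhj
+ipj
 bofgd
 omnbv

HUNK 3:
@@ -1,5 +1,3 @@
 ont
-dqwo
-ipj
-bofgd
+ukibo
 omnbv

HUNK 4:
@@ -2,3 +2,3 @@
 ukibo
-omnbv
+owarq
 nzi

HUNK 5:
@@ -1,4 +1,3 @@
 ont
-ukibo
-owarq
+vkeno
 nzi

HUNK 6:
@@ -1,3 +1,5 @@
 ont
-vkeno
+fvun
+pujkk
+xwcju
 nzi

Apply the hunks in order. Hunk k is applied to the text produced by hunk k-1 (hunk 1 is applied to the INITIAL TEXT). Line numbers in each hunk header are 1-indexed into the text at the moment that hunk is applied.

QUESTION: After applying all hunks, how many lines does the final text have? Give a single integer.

Hunk 1: at line 1 remove [bzgo,oous] add [uisxc,nfhj,bofgd] -> 7 lines: ont dqwo uisxc nfhj bofgd omnbv nzi
Hunk 2: at line 1 remove [uisxc,nfhj] add [ipj] -> 6 lines: ont dqwo ipj bofgd omnbv nzi
Hunk 3: at line 1 remove [dqwo,ipj,bofgd] add [ukibo] -> 4 lines: ont ukibo omnbv nzi
Hunk 4: at line 2 remove [omnbv] add [owarq] -> 4 lines: ont ukibo owarq nzi
Hunk 5: at line 1 remove [ukibo,owarq] add [vkeno] -> 3 lines: ont vkeno nzi
Hunk 6: at line 1 remove [vkeno] add [fvun,pujkk,xwcju] -> 5 lines: ont fvun pujkk xwcju nzi
Final line count: 5

Answer: 5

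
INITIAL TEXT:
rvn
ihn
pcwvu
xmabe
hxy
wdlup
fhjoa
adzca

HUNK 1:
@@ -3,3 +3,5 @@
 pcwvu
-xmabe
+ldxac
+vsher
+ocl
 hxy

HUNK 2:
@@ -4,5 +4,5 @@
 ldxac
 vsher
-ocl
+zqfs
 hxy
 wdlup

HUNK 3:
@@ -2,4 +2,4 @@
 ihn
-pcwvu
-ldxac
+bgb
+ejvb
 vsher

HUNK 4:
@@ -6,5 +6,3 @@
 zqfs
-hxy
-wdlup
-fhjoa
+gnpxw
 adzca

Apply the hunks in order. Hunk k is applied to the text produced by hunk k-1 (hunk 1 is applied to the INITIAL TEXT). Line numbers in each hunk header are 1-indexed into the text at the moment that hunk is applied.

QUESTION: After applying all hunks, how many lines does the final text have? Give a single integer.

Hunk 1: at line 3 remove [xmabe] add [ldxac,vsher,ocl] -> 10 lines: rvn ihn pcwvu ldxac vsher ocl hxy wdlup fhjoa adzca
Hunk 2: at line 4 remove [ocl] add [zqfs] -> 10 lines: rvn ihn pcwvu ldxac vsher zqfs hxy wdlup fhjoa adzca
Hunk 3: at line 2 remove [pcwvu,ldxac] add [bgb,ejvb] -> 10 lines: rvn ihn bgb ejvb vsher zqfs hxy wdlup fhjoa adzca
Hunk 4: at line 6 remove [hxy,wdlup,fhjoa] add [gnpxw] -> 8 lines: rvn ihn bgb ejvb vsher zqfs gnpxw adzca
Final line count: 8

Answer: 8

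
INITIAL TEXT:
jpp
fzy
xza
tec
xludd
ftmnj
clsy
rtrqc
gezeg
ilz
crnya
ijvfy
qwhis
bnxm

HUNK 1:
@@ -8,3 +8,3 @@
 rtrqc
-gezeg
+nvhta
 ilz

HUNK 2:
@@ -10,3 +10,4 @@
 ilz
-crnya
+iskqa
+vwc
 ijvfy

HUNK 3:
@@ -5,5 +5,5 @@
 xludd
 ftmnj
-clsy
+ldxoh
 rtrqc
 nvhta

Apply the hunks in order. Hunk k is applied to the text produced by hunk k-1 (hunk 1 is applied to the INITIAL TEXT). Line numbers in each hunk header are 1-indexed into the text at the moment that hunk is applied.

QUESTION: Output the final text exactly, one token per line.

Hunk 1: at line 8 remove [gezeg] add [nvhta] -> 14 lines: jpp fzy xza tec xludd ftmnj clsy rtrqc nvhta ilz crnya ijvfy qwhis bnxm
Hunk 2: at line 10 remove [crnya] add [iskqa,vwc] -> 15 lines: jpp fzy xza tec xludd ftmnj clsy rtrqc nvhta ilz iskqa vwc ijvfy qwhis bnxm
Hunk 3: at line 5 remove [clsy] add [ldxoh] -> 15 lines: jpp fzy xza tec xludd ftmnj ldxoh rtrqc nvhta ilz iskqa vwc ijvfy qwhis bnxm

Answer: jpp
fzy
xza
tec
xludd
ftmnj
ldxoh
rtrqc
nvhta
ilz
iskqa
vwc
ijvfy
qwhis
bnxm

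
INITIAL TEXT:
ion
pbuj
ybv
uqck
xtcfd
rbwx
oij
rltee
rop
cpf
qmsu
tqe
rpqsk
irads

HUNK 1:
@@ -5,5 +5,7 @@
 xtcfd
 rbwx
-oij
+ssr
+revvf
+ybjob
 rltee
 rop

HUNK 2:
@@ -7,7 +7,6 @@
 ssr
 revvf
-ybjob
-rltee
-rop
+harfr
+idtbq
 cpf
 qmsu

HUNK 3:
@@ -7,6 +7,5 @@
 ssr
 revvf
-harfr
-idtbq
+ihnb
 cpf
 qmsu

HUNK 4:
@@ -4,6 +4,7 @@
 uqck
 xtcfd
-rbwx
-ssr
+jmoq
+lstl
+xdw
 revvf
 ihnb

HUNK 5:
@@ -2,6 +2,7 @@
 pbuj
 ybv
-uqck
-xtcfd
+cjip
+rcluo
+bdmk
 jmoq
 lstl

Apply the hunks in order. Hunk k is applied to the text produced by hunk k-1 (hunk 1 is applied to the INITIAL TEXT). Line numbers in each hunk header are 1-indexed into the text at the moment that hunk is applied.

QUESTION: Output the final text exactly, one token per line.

Hunk 1: at line 5 remove [oij] add [ssr,revvf,ybjob] -> 16 lines: ion pbuj ybv uqck xtcfd rbwx ssr revvf ybjob rltee rop cpf qmsu tqe rpqsk irads
Hunk 2: at line 7 remove [ybjob,rltee,rop] add [harfr,idtbq] -> 15 lines: ion pbuj ybv uqck xtcfd rbwx ssr revvf harfr idtbq cpf qmsu tqe rpqsk irads
Hunk 3: at line 7 remove [harfr,idtbq] add [ihnb] -> 14 lines: ion pbuj ybv uqck xtcfd rbwx ssr revvf ihnb cpf qmsu tqe rpqsk irads
Hunk 4: at line 4 remove [rbwx,ssr] add [jmoq,lstl,xdw] -> 15 lines: ion pbuj ybv uqck xtcfd jmoq lstl xdw revvf ihnb cpf qmsu tqe rpqsk irads
Hunk 5: at line 2 remove [uqck,xtcfd] add [cjip,rcluo,bdmk] -> 16 lines: ion pbuj ybv cjip rcluo bdmk jmoq lstl xdw revvf ihnb cpf qmsu tqe rpqsk irads

Answer: ion
pbuj
ybv
cjip
rcluo
bdmk
jmoq
lstl
xdw
revvf
ihnb
cpf
qmsu
tqe
rpqsk
irads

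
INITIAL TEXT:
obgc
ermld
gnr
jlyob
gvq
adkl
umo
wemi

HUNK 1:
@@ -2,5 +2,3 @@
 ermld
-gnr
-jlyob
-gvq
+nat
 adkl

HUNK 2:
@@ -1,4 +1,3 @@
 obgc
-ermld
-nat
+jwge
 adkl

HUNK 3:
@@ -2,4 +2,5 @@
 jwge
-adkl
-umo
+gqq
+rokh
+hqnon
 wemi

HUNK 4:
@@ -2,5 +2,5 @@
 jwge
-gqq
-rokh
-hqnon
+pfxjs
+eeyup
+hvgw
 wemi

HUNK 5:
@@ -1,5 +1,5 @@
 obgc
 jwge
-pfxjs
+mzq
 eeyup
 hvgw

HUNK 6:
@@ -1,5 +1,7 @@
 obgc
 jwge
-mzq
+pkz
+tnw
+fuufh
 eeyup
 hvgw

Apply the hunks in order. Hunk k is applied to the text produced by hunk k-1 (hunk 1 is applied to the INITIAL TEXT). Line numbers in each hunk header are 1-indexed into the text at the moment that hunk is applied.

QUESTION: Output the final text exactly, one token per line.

Answer: obgc
jwge
pkz
tnw
fuufh
eeyup
hvgw
wemi

Derivation:
Hunk 1: at line 2 remove [gnr,jlyob,gvq] add [nat] -> 6 lines: obgc ermld nat adkl umo wemi
Hunk 2: at line 1 remove [ermld,nat] add [jwge] -> 5 lines: obgc jwge adkl umo wemi
Hunk 3: at line 2 remove [adkl,umo] add [gqq,rokh,hqnon] -> 6 lines: obgc jwge gqq rokh hqnon wemi
Hunk 4: at line 2 remove [gqq,rokh,hqnon] add [pfxjs,eeyup,hvgw] -> 6 lines: obgc jwge pfxjs eeyup hvgw wemi
Hunk 5: at line 1 remove [pfxjs] add [mzq] -> 6 lines: obgc jwge mzq eeyup hvgw wemi
Hunk 6: at line 1 remove [mzq] add [pkz,tnw,fuufh] -> 8 lines: obgc jwge pkz tnw fuufh eeyup hvgw wemi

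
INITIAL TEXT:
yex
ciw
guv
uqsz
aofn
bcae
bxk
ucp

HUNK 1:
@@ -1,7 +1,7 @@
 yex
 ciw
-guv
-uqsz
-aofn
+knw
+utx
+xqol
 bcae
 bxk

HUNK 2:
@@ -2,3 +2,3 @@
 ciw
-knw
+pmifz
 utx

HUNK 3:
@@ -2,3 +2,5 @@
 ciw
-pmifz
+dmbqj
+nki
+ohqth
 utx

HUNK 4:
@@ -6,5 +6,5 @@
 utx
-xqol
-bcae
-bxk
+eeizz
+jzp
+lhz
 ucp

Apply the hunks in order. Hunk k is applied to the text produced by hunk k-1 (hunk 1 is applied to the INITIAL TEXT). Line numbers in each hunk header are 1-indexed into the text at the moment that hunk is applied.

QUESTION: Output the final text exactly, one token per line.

Hunk 1: at line 1 remove [guv,uqsz,aofn] add [knw,utx,xqol] -> 8 lines: yex ciw knw utx xqol bcae bxk ucp
Hunk 2: at line 2 remove [knw] add [pmifz] -> 8 lines: yex ciw pmifz utx xqol bcae bxk ucp
Hunk 3: at line 2 remove [pmifz] add [dmbqj,nki,ohqth] -> 10 lines: yex ciw dmbqj nki ohqth utx xqol bcae bxk ucp
Hunk 4: at line 6 remove [xqol,bcae,bxk] add [eeizz,jzp,lhz] -> 10 lines: yex ciw dmbqj nki ohqth utx eeizz jzp lhz ucp

Answer: yex
ciw
dmbqj
nki
ohqth
utx
eeizz
jzp
lhz
ucp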